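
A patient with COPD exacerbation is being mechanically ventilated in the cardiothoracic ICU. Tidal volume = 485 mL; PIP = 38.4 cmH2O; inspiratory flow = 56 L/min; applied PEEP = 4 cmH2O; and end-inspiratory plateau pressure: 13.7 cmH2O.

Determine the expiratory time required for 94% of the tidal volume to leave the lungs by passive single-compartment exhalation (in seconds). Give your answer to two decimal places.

Flow: 56 L/min ÷ 60 = 0.9333 L/s.
R = (PIP − Pplat)/V̇ = (38.4 − 13.7) / 0.9333 = 24.7/0.9333 = 26.465 cmH2O·s/L.
C = Vt/(Pplat − PEEP) = 485.0 / (13.7 − 4) = 485.0/9.7 = 50.0 mL/cmH2O.
τ = R × C = 26.465 × 0.05 L/cmH2O = 1.323 s.
t = −τ·ln(1 − 0.94) = −1.323·ln(0.06) = 3.722 s.

3.72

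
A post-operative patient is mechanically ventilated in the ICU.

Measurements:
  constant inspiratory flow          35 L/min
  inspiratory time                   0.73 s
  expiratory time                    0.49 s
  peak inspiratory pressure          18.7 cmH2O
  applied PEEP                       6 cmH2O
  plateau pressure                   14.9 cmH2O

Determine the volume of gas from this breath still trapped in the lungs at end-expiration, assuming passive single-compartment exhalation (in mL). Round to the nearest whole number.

Flow: 35 L/min ÷ 60 = 0.5833 L/s.
Vt = flow × Ti = 0.5833 L/s × 0.73 s × 1000 mL/L = 425.81 mL.
R = (PIP − Pplat)/V̇ = (18.7 − 14.9) / 0.5833 = 3.8/0.5833 = 6.515 cmH2O·s/L.
C = Vt/(Pplat − PEEP) = 425.81 / (14.9 − 6) = 425.81/8.9 = 47.844 mL/cmH2O.
τ = R × C = 6.515 × 0.04784 L/cmH2O = 0.3117 s.
Fraction remaining = e^(−Te/τ) = e^(−0.49/0.3117) = 0.2076.
Trapped volume = 425.81 × 0.2076 = 88.398 mL.

88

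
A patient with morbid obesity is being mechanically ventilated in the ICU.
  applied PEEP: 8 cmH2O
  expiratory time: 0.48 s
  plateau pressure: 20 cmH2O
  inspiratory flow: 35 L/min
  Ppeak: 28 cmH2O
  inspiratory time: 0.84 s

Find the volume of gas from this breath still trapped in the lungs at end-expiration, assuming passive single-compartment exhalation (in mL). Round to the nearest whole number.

Flow: 35 L/min ÷ 60 = 0.5833 L/s.
Vt = flow × Ti = 0.5833 L/s × 0.84 s × 1000 mL/L = 489.97 mL.
R = (PIP − Pplat)/V̇ = (28 − 20) / 0.5833 = 8.0/0.5833 = 13.715 cmH2O·s/L.
C = Vt/(Pplat − PEEP) = 489.97 / (20 − 8) = 489.97/12.0 = 40.831 mL/cmH2O.
τ = R × C = 13.715 × 0.04083 L/cmH2O = 0.56 s.
Fraction remaining = e^(−Te/τ) = e^(−0.48/0.56) = 0.4244.
Trapped volume = 489.97 × 0.4244 = 207.94 mL.

208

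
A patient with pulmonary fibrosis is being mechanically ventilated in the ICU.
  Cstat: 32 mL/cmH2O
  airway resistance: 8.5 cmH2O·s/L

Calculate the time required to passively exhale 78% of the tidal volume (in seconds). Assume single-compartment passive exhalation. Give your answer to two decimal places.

τ = R × C = 8.5 × 32 mL/cmH2O = 8.5 × 0.032 L/cmH2O = 0.272 s.
Exhaled fraction f = 1 − e^(−t/τ) → t = −τ·ln(1 − f) = −0.272·ln(0.22) = 0.4118 s.

0.41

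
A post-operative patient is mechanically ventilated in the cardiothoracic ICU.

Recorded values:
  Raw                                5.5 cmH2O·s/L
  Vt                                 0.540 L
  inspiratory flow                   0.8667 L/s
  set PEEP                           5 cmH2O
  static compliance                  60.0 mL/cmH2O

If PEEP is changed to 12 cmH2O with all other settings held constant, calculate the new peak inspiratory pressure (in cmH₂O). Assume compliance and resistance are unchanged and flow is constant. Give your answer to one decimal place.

PIP = Vt/C + R·V̇ + PEEP (constant-flow equation of motion).
Only the baseline term changes: ΔPIP = ΔPEEP = 12 − 5 = 7.0 cmH2O.
Original PIP = 540/60.0 + 5.5×0.8667 + 5 = 18.767 cmH2O; new PIP = 18.767 + (7.0) = 25.767 cmH2O.

25.8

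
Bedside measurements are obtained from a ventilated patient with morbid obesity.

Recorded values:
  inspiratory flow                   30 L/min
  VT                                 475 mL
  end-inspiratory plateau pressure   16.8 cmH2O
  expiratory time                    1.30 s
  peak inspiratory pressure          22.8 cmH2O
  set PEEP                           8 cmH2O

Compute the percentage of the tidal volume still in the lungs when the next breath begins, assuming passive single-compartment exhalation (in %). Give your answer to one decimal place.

13.4

Flow: 30 L/min ÷ 60 = 0.5 L/s.
R = (PIP − Pplat)/V̇ = (22.8 − 16.8) / 0.5 = 6.0/0.5 = 12.0 cmH2O·s/L.
C = Vt/(Pplat − PEEP) = 475.0 / (16.8 − 8) = 475.0/8.8 = 53.977 mL/cmH2O.
τ = R × C = 12.0 × 0.05398 L/cmH2O = 0.6478 s.
Fraction remaining at end-expiration = e^(−Te/τ) = e^(−1.30/0.6478) = 0.1344 → 13.44%.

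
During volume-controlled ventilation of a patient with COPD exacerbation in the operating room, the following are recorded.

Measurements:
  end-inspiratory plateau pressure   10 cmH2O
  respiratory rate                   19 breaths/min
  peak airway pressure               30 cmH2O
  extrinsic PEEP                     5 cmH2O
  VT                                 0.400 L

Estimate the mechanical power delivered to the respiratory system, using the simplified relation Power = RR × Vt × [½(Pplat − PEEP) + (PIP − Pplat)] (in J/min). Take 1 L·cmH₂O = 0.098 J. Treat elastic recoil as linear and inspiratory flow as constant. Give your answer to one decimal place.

16.8

Per-breath work = Vt × [½(Pplat−PEEP) + (PIP−Pplat)] = 0.400 × [0.5×5.0 + 20.0] = 0.400 × 22.5 = 9.0 L·cmH2O.
Power = 19 × 9.0 = 171.0 L·cmH2O/min.
× 0.098 J/(L·cmH2O) → 16.758 J/min.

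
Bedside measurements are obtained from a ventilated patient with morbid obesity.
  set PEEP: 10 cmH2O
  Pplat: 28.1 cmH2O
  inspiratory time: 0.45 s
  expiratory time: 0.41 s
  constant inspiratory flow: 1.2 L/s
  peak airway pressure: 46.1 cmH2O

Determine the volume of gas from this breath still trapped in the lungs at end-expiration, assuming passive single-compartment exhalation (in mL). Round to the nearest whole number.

216

Vt = flow × Ti = 1.2 L/s × 0.45 s × 1000 mL/L = 540.0 mL.
R = (PIP − Pplat)/V̇ = (46.1 − 28.1) / 1.2 = 18.0/1.2 = 15.0 cmH2O·s/L.
C = Vt/(Pplat − PEEP) = 540.0 / (28.1 − 10) = 540.0/18.1 = 29.834 mL/cmH2O.
τ = R × C = 15.0 × 0.02983 L/cmH2O = 0.4475 s.
Fraction remaining = e^(−Te/τ) = e^(−0.41/0.4475) = 0.4.
Trapped volume = 540.0 × 0.4 = 216.0 mL.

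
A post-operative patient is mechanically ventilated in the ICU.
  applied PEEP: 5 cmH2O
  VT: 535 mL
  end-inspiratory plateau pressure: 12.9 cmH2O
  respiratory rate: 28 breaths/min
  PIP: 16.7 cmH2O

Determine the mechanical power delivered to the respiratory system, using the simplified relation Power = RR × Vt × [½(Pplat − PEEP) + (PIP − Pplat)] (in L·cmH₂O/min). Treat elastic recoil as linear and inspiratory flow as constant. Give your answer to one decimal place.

116.1

Per-breath work = Vt × [½(Pplat−PEEP) + (PIP−Pplat)] = 0.535 × [0.5×7.9 + 3.8] = 0.535 × 7.75 = 4.146 L·cmH2O.
Power = 28 × 4.146 = 116.09 L·cmH2O/min.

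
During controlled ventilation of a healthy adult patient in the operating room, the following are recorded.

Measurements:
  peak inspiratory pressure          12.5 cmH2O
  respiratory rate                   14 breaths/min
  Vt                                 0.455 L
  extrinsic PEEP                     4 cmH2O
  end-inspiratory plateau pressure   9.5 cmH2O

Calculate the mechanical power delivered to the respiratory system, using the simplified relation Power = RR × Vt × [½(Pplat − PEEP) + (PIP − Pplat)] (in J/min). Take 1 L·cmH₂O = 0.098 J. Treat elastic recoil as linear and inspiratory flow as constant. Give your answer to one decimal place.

3.6

Per-breath work = Vt × [½(Pplat−PEEP) + (PIP−Pplat)] = 0.455 × [0.5×5.5 + 3.0] = 0.455 × 5.75 = 2.616 L·cmH2O.
Power = 14 × 2.616 = 36.624 L·cmH2O/min.
× 0.098 J/(L·cmH2O) → 3.589 J/min.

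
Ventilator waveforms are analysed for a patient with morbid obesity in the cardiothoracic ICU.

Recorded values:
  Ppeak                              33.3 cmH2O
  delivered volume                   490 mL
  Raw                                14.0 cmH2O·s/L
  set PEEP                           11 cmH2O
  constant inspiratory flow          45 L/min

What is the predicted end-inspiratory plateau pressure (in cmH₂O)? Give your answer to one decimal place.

Flow: 45 L/min ÷ 60 = 0.75 L/s.
Pplat = PIP − Raw × flow = 33.3 − 14.0 × 0.75 = 33.3 − 10.5 = 22.8 cmH2O.

22.8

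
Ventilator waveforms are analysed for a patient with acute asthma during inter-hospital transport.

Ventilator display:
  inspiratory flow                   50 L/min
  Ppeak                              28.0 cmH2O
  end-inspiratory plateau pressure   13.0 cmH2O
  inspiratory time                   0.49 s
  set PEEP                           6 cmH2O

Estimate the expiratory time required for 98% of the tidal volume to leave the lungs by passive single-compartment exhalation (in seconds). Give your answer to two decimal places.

Flow: 50 L/min ÷ 60 = 0.8333 L/s.
Vt = flow × Ti = 0.8333 L/s × 0.49 s × 1000 mL/L = 408.32 mL.
R = (PIP − Pplat)/V̇ = (28.0 − 13.0) / 0.8333 = 15.0/0.8333 = 18.001 cmH2O·s/L.
C = Vt/(Pplat − PEEP) = 408.32 / (13.0 − 6) = 408.32/7.0 = 58.331 mL/cmH2O.
τ = R × C = 18.001 × 0.05833 L/cmH2O = 1.05 s.
t = −τ·ln(1 − 0.98) = −1.05·ln(0.02) = 4.108 s.

4.11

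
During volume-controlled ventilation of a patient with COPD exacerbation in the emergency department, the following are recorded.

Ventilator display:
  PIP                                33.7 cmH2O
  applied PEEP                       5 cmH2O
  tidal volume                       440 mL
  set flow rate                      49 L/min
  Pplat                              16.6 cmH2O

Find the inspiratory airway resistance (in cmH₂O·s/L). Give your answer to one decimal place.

Flow: 49 L/min ÷ 60 = 0.8167 L/s.
Raw = (PIP − Pplat) / flow = (33.7 − 16.6) / 0.8167 = 17.1 / 0.8167 = 20.938 cmH2O·s/L.

20.9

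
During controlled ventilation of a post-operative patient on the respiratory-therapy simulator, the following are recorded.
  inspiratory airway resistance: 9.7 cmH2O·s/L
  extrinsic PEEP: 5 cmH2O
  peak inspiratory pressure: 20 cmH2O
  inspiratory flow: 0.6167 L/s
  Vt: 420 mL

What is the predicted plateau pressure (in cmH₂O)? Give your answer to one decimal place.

Pplat = PIP − Raw × flow = 20 − 9.7 × 0.6167 = 20 − 5.982 = 14.018 cmH2O.

14.0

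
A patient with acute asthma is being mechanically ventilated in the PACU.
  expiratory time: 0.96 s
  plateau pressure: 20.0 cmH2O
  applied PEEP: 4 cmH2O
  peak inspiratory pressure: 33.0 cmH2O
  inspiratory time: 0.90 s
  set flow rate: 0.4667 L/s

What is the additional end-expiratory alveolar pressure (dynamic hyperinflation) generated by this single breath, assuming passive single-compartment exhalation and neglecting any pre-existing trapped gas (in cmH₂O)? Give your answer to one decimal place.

4.3

Vt = flow × Ti = 0.4667 L/s × 0.90 s × 1000 mL/L = 420.03 mL.
R = (PIP − Pplat)/V̇ = (33.0 − 20.0) / 0.4667 = 13.0/0.4667 = 27.855 cmH2O·s/L.
C = Vt/(Pplat − PEEP) = 420.03 / (20.0 − 4) = 420.03/16.0 = 26.252 mL/cmH2O.
τ = R × C = 27.855 × 0.02625 L/cmH2O = 0.7312 s.
Fraction remaining = e^(−Te/τ) = e^(−0.96/0.7312) = 0.269; trapped volume = 420.03 × 0.269 = 112.99 mL.
Additional alveolar pressure from trapping ≈ V_trapped / C = 112.99 / 26.252 = 4.304 cmH2O.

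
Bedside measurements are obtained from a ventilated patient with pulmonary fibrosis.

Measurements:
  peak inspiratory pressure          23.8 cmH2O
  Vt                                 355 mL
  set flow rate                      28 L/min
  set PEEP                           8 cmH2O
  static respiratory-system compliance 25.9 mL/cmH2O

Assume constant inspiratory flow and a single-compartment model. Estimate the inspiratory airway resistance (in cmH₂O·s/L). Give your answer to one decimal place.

4.5

Flow: 28 L/min ÷ 60 = 0.4667 L/s.
Equation of motion (constant flow): PIP = Vt/C + R·V̇ + PEEP.
R·V̇ = PIP − Vt/C − PEEP = 23.8 − 355/25.9 − 8 = 23.8 − 13.707 − 8 = 2.093 cmH2O.
R = 2.093 / 0.4667 = 4.485 cmH2O·s/L.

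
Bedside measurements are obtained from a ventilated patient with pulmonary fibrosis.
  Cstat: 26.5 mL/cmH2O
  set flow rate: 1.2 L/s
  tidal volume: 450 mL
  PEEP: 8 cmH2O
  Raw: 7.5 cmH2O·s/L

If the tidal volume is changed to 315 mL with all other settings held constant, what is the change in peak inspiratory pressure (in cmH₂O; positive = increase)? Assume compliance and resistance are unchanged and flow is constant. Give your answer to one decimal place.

-5.1

PIP = Vt/C + R·V̇ + PEEP (constant-flow equation of motion).
Only the elastic term changes: ΔPIP = ΔVt / C = (315 − 450) / 26.5 = -5.094 cmH2O.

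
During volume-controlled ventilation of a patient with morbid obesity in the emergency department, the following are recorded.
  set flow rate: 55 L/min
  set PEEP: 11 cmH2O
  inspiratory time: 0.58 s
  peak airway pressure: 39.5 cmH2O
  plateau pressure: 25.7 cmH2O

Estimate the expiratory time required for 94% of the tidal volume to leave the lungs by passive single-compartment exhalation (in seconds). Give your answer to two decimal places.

1.53

Flow: 55 L/min ÷ 60 = 0.9167 L/s.
Vt = flow × Ti = 0.9167 L/s × 0.58 s × 1000 mL/L = 531.69 mL.
R = (PIP − Pplat)/V̇ = (39.5 − 25.7) / 0.9167 = 13.8/0.9167 = 15.054 cmH2O·s/L.
C = Vt/(Pplat − PEEP) = 531.69 / (25.7 − 11) = 531.69/14.7 = 36.169 mL/cmH2O.
τ = R × C = 15.054 × 0.03617 L/cmH2O = 0.5445 s.
t = −τ·ln(1 − 0.94) = −0.5445·ln(0.06) = 1.532 s.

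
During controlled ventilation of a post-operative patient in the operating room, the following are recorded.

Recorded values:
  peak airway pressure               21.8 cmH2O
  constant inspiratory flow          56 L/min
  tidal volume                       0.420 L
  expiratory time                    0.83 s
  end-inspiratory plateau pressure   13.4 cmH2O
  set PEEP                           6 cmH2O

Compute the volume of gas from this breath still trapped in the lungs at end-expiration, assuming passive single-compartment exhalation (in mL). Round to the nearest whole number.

Flow: 56 L/min ÷ 60 = 0.9333 L/s.
R = (PIP − Pplat)/V̇ = (21.8 − 13.4) / 0.9333 = 8.4/0.9333 = 9.0 cmH2O·s/L.
C = Vt/(Pplat − PEEP) = 420.0 / (13.4 − 6) = 420.0/7.4 = 56.757 mL/cmH2O.
τ = R × C = 9.0 × 0.05676 L/cmH2O = 0.5108 s.
Fraction remaining = e^(−Te/τ) = e^(−0.83/0.5108) = 0.1969.
Trapped volume = 420.0 × 0.1969 = 82.698 mL.

83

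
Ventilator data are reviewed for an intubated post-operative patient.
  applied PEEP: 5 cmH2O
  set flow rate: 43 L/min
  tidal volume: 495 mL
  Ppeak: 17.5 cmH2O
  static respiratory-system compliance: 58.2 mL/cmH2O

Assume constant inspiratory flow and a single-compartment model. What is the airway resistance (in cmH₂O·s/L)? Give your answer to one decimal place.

5.6

Flow: 43 L/min ÷ 60 = 0.7167 L/s.
Equation of motion (constant flow): PIP = Vt/C + R·V̇ + PEEP.
R·V̇ = PIP − Vt/C − PEEP = 17.5 − 495/58.2 − 5 = 17.5 − 8.505 − 5 = 3.995 cmH2O.
R = 3.995 / 0.7167 = 5.574 cmH2O·s/L.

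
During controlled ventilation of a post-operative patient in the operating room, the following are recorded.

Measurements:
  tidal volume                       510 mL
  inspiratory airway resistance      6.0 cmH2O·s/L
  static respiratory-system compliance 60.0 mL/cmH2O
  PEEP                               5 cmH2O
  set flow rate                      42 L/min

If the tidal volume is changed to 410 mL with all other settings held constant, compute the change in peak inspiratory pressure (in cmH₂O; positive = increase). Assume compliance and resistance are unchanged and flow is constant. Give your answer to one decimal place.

PIP = Vt/C + R·V̇ + PEEP (constant-flow equation of motion).
Only the elastic term changes: ΔPIP = ΔVt / C = (410 − 510) / 60.0 = -1.667 cmH2O.

-1.7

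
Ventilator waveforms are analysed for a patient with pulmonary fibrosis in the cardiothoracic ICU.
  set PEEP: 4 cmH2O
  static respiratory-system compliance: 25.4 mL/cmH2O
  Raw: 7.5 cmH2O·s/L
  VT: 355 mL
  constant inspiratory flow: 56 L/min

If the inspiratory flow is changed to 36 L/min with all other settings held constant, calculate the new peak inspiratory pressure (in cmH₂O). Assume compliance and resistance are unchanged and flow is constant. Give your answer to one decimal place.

Flow: 56 L/min ÷ 60 = 0.9333 L/s.
New flow: 36 L/min ÷ 60 = 0.6 L/s.
PIP = Vt/C + R·V̇ + PEEP (constant-flow equation of motion).
Only the resistive term changes: ΔPIP = R × ΔV̇ = 7.5 × (0.6 − 0.9333) = 7.5 × -0.3333 = -2.5 cmH2O.
Original PIP = 355/25.4 + 7.5×0.9333 + 4 = 24.976 cmH2O; new PIP = 24.976 + (-2.5) = 22.476 cmH2O.

22.5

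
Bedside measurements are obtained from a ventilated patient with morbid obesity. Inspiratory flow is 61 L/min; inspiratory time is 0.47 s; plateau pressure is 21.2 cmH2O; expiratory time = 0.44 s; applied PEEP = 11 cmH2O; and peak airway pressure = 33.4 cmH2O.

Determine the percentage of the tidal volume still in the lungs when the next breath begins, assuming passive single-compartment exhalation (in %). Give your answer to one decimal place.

Flow: 61 L/min ÷ 60 = 1.0167 L/s.
Vt = flow × Ti = 1.0167 L/s × 0.47 s × 1000 mL/L = 477.85 mL.
R = (PIP − Pplat)/V̇ = (33.4 − 21.2) / 1.0167 = 12.2/1.0167 = 12.0 cmH2O·s/L.
C = Vt/(Pplat − PEEP) = 477.85 / (21.2 − 11) = 477.85/10.2 = 46.848 mL/cmH2O.
τ = R × C = 12.0 × 0.04685 L/cmH2O = 0.5622 s.
Fraction remaining at end-expiration = e^(−Te/τ) = e^(−0.44/0.5622) = 0.4572 → 45.72%.

45.7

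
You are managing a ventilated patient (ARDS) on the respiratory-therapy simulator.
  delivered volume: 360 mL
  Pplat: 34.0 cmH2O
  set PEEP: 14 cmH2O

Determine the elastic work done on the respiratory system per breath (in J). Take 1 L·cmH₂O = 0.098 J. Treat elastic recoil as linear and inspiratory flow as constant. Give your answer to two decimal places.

Elastic work ≈ ½ × (Pplat − PEEP) × Vt = 0.5 × (34.0 − 14) × 0.360 L = 0.5 × 20.0 × 0.360 = 3.6 L·cmH2O.
× 0.098 J/(L·cmH2O) → 0.3528 J.

0.35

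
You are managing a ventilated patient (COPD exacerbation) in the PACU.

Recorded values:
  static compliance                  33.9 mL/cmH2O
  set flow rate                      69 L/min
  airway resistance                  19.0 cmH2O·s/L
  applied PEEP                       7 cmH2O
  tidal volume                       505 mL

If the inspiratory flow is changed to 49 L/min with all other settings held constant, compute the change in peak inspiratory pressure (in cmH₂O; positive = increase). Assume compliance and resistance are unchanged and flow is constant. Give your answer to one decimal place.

Flow: 69 L/min ÷ 60 = 1.15 L/s.
New flow: 49 L/min ÷ 60 = 0.8167 L/s.
PIP = Vt/C + R·V̇ + PEEP (constant-flow equation of motion).
Only the resistive term changes: ΔPIP = R × ΔV̇ = 19.0 × (0.8167 − 1.15) = 19.0 × -0.3333 = -6.333 cmH2O.

-6.3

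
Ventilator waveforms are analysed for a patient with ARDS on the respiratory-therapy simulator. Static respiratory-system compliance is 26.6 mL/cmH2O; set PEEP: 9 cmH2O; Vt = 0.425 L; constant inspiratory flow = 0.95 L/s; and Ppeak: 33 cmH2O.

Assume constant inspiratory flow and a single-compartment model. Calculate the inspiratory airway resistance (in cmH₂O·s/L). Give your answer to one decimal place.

8.4

Equation of motion (constant flow): PIP = Vt/C + R·V̇ + PEEP.
R·V̇ = PIP − Vt/C − PEEP = 33 − 425/26.6 − 9 = 33 − 15.977 − 9 = 8.023 cmH2O.
R = 8.023 / 0.95 = 8.445 cmH2O·s/L.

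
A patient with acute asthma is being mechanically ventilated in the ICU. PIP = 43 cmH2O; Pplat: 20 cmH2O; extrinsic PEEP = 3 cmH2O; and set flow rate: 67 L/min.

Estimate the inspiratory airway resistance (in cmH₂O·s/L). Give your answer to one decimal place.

Flow: 67 L/min ÷ 60 = 1.1167 L/s.
Raw = (PIP − Pplat) / flow = (43 − 20) / 1.1167 = 23.0 / 1.1167 = 20.596 cmH2O·s/L.

20.6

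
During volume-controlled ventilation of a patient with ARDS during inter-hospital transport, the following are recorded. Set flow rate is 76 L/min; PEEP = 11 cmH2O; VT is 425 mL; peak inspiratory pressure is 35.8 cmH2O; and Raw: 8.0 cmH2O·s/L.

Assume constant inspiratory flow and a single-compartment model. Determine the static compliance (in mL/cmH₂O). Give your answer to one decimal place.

Flow: 76 L/min ÷ 60 = 1.2667 L/s.
Equation of motion (constant flow): PIP = Vt/C + R·V̇ + PEEP.
Vt/C = PIP − R·V̇ − PEEP = 35.8 − 8.0×1.2667 − 11 = 35.8 − 10.134 − 11 = 14.666 cmH2O.
C = Vt / 14.666 = 425 / 14.666 = 28.979 mL/cmH2O.

29.0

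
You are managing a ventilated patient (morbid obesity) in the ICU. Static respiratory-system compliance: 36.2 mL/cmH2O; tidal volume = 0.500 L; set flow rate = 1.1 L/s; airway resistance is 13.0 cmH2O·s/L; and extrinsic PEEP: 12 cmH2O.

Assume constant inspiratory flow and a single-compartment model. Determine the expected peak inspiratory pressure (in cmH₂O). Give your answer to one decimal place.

Equation of motion (constant flow): PIP = Vt/C + R·V̇ + PEEP.
PIP = 500/36.2 + 13.0×1.1 + 12 = 13.812 + 14.3 + 12 = 40.112 cmH2O.

40.1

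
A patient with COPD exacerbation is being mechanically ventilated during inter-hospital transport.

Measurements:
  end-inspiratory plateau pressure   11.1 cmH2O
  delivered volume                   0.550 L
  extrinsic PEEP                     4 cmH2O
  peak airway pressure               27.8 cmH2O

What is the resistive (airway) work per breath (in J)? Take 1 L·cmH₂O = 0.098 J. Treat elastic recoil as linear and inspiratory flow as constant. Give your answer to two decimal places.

0.90

With constant inspiratory flow the resistive pressure is constant at PIP − Pplat = 27.8 − 11.1 = 16.7 cmH2O, so resistive work = 16.7 × 0.550 = 9.185 L·cmH2O.
× 0.098 J/(L·cmH2O) → 0.9001 J.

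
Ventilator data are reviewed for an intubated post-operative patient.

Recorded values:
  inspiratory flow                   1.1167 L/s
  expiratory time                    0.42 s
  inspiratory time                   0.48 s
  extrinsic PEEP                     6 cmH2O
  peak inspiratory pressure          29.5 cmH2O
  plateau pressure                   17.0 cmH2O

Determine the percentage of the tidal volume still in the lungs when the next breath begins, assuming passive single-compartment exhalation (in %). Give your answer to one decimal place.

46.3

Vt = flow × Ti = 1.1167 L/s × 0.48 s × 1000 mL/L = 536.02 mL.
R = (PIP − Pplat)/V̇ = (29.5 − 17.0) / 1.1167 = 12.5/1.1167 = 11.194 cmH2O·s/L.
C = Vt/(Pplat − PEEP) = 536.02 / (17.0 − 6) = 536.02/11.0 = 48.729 mL/cmH2O.
τ = R × C = 11.194 × 0.04873 L/cmH2O = 0.5455 s.
Fraction remaining at end-expiration = e^(−Te/τ) = e^(−0.42/0.5455) = 0.463 → 46.3%.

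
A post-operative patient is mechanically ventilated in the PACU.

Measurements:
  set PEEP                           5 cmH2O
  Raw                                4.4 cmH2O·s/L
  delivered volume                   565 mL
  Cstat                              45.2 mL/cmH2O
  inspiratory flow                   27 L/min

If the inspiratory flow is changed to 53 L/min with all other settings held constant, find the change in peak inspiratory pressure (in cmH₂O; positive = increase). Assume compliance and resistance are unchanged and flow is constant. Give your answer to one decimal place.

1.9

Flow: 27 L/min ÷ 60 = 0.45 L/s.
New flow: 53 L/min ÷ 60 = 0.8833 L/s.
PIP = Vt/C + R·V̇ + PEEP (constant-flow equation of motion).
Only the resistive term changes: ΔPIP = R × ΔV̇ = 4.4 × (0.8833 − 0.45) = 4.4 × 0.4333 = 1.907 cmH2O.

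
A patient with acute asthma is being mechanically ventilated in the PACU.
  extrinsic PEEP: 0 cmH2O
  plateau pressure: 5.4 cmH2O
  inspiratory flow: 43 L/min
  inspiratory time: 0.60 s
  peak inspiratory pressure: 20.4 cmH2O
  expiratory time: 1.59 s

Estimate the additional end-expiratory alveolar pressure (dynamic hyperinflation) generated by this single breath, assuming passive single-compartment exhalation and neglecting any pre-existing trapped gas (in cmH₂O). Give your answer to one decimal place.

Flow: 43 L/min ÷ 60 = 0.7167 L/s.
Vt = flow × Ti = 0.7167 L/s × 0.60 s × 1000 mL/L = 430.02 mL.
R = (PIP − Pplat)/V̇ = (20.4 − 5.4) / 0.7167 = 15.0/0.7167 = 20.929 cmH2O·s/L.
C = Vt/(Pplat − PEEP) = 430.02 / (5.4 − 0) = 430.02/5.4 = 79.633 mL/cmH2O.
τ = R × C = 20.929 × 0.07963 L/cmH2O = 1.667 s.
Fraction remaining = e^(−Te/τ) = e^(−1.59/1.667) = 0.3853; trapped volume = 430.02 × 0.3853 = 165.69 mL.
Additional alveolar pressure from trapping ≈ V_trapped / C = 165.69 / 79.633 = 2.081 cmH2O.

2.1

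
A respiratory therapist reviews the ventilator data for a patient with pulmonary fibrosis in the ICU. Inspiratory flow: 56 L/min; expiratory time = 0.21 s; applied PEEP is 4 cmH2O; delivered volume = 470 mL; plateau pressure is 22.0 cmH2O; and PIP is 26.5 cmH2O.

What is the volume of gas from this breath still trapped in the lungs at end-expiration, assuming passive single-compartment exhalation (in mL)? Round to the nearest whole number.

Flow: 56 L/min ÷ 60 = 0.9333 L/s.
R = (PIP − Pplat)/V̇ = (26.5 − 22.0) / 0.9333 = 4.5/0.9333 = 4.822 cmH2O·s/L.
C = Vt/(Pplat − PEEP) = 470.0 / (22.0 − 4) = 470.0/18.0 = 26.111 mL/cmH2O.
τ = R × C = 4.822 × 0.02611 L/cmH2O = 0.1259 s.
Fraction remaining = e^(−Te/τ) = e^(−0.21/0.1259) = 0.1886.
Trapped volume = 470.0 × 0.1886 = 88.642 mL.

89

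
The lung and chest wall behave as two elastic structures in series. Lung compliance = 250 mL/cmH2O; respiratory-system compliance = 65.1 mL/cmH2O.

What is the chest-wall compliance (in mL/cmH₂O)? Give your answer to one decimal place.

1/Ccw = 1/Crs − 1/CL.
1/Ccw = 1/65.1 − 1/250 = 0.01136.
Ccw = 88.028 mL/cmH2O.

88.0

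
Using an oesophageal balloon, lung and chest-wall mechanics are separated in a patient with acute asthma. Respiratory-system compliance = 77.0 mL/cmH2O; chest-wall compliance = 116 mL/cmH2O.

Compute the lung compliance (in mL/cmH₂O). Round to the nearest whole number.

229

1/CL = 1/Crs − 1/Ccw.
1/CL = 1/77.0 − 1/116 = 0.004366.
CL = 229.04 mL/cmH2O.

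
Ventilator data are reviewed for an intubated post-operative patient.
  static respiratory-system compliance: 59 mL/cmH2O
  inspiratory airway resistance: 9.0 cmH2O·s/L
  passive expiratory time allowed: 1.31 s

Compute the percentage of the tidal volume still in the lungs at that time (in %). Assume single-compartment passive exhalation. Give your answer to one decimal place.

8.5

τ = R × C = 9.0 × 59 mL/cmH2O = 9.0 × 0.059 L/cmH2O = 0.531 s.
Passive exhalation: V(t)/V₀ = e^(−t/τ) = e^(−1.31/0.531) = 0.08484.
Fraction remaining = 0.08484 → 8.484%.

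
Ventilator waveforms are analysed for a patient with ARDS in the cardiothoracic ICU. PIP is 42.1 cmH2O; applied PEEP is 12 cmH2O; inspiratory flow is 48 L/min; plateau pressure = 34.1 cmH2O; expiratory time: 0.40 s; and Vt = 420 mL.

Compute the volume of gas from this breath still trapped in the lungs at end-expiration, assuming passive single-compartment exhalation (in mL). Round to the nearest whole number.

51

Flow: 48 L/min ÷ 60 = 0.8 L/s.
R = (PIP − Pplat)/V̇ = (42.1 − 34.1) / 0.8 = 8.0/0.8 = 10.0 cmH2O·s/L.
C = Vt/(Pplat − PEEP) = 420.0 / (34.1 − 12) = 420.0/22.1 = 19.005 mL/cmH2O.
τ = R × C = 10.0 × 0.01901 L/cmH2O = 0.1901 s.
Fraction remaining = e^(−Te/τ) = e^(−0.40/0.1901) = 0.1219.
Trapped volume = 420.0 × 0.1219 = 51.198 mL.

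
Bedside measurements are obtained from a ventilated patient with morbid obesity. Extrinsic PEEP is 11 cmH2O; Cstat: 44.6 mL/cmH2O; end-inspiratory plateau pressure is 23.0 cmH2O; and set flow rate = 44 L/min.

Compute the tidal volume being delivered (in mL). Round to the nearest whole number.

535

Vt = Cstat × (Pplat − PEEP) = 44.6 × (23.0 − 11) = 44.6 × 12.0 = 535.2 mL.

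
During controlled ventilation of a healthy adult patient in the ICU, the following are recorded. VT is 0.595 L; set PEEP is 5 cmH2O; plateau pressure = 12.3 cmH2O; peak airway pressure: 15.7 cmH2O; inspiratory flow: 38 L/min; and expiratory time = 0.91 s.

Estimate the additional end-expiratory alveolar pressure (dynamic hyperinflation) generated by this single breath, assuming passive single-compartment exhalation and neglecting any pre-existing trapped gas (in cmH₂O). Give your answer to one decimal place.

Flow: 38 L/min ÷ 60 = 0.6333 L/s.
R = (PIP − Pplat)/V̇ = (15.7 − 12.3) / 0.6333 = 3.4/0.6333 = 5.369 cmH2O·s/L.
C = Vt/(Pplat − PEEP) = 595.0 / (12.3 − 5) = 595.0/7.3 = 81.507 mL/cmH2O.
τ = R × C = 5.369 × 0.08151 L/cmH2O = 0.4376 s.
Fraction remaining = e^(−Te/τ) = e^(−0.91/0.4376) = 0.125; trapped volume = 595.0 × 0.125 = 74.375 mL.
Additional alveolar pressure from trapping ≈ V_trapped / C = 74.375 / 81.507 = 0.9125 cmH2O.

0.9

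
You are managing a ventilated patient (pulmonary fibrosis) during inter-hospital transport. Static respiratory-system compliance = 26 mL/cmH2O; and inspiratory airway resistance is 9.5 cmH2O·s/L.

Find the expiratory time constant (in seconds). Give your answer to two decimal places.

τ = R × C = 9.5 × 26 mL/cmH2O = 9.5 × 0.026 L/cmH2O = 0.247 s.

0.25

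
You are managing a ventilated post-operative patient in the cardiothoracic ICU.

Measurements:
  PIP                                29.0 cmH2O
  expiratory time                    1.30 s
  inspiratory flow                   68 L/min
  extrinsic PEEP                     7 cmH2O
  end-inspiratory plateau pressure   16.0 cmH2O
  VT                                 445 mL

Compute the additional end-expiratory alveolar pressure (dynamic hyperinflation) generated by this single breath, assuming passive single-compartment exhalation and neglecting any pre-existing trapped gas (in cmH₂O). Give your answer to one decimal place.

Flow: 68 L/min ÷ 60 = 1.1333 L/s.
R = (PIP − Pplat)/V̇ = (29.0 − 16.0) / 1.1333 = 13.0/1.1333 = 11.471 cmH2O·s/L.
C = Vt/(Pplat − PEEP) = 445.0 / (16.0 − 7) = 445.0/9.0 = 49.444 mL/cmH2O.
τ = R × C = 11.471 × 0.04944 L/cmH2O = 0.5671 s.
Fraction remaining = e^(−Te/τ) = e^(−1.30/0.5671) = 0.101; trapped volume = 445.0 × 0.101 = 44.945 mL.
Additional alveolar pressure from trapping ≈ V_trapped / C = 44.945 / 49.444 = 0.909 cmH2O.

0.9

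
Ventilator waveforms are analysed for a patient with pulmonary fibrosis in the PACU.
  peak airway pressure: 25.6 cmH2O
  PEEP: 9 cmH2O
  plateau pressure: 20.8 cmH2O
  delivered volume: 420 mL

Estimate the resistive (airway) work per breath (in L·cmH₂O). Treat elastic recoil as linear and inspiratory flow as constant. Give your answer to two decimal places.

2.02

With constant inspiratory flow the resistive pressure is constant at PIP − Pplat = 25.6 − 20.8 = 4.8 cmH2O, so resistive work = 4.8 × 0.420 = 2.016 L·cmH2O.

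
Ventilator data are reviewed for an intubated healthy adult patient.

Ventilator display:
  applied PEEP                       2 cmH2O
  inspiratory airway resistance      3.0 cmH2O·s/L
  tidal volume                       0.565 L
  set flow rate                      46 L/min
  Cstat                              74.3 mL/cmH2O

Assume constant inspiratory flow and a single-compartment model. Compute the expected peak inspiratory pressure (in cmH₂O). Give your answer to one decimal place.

11.9

Flow: 46 L/min ÷ 60 = 0.7667 L/s.
Equation of motion (constant flow): PIP = Vt/C + R·V̇ + PEEP.
PIP = 565/74.3 + 3.0×0.7667 + 2 = 7.604 + 2.3 + 2 = 11.904 cmH2O.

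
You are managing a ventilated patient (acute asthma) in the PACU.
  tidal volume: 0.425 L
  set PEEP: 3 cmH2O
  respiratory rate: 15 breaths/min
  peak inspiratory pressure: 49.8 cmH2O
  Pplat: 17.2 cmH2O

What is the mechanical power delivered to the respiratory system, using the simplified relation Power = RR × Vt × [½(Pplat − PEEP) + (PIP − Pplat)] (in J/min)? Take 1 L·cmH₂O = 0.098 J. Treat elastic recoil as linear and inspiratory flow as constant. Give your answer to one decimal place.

24.8

Per-breath work = Vt × [½(Pplat−PEEP) + (PIP−Pplat)] = 0.425 × [0.5×14.2 + 32.6] = 0.425 × 39.7 = 16.873 L·cmH2O.
Power = 15 × 16.873 = 253.1 L·cmH2O/min.
× 0.098 J/(L·cmH2O) → 24.804 J/min.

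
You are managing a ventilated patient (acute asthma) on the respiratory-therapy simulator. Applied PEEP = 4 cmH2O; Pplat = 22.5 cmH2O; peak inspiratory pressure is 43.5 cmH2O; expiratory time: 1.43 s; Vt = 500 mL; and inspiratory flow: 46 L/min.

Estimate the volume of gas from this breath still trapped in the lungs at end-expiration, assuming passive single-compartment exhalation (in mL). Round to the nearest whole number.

Flow: 46 L/min ÷ 60 = 0.7667 L/s.
R = (PIP − Pplat)/V̇ = (43.5 − 22.5) / 0.7667 = 21.0/0.7667 = 27.39 cmH2O·s/L.
C = Vt/(Pplat − PEEP) = 500.0 / (22.5 − 4) = 500.0/18.5 = 27.027 mL/cmH2O.
τ = R × C = 27.39 × 0.02703 L/cmH2O = 0.7404 s.
Fraction remaining = e^(−Te/τ) = e^(−1.43/0.7404) = 0.1449.
Trapped volume = 500.0 × 0.1449 = 72.45 mL.

72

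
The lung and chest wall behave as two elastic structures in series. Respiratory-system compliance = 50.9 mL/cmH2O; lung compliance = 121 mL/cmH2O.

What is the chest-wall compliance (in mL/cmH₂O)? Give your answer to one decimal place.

87.9

1/Ccw = 1/Crs − 1/CL.
1/Ccw = 1/50.9 − 1/121 = 0.01138.
Ccw = 87.873 mL/cmH2O.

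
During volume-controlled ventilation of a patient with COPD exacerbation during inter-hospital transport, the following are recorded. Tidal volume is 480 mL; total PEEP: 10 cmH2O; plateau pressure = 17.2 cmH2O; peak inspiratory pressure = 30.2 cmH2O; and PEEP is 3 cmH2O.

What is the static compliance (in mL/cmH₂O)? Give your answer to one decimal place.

End-expiratory occlusion gives total PEEP = 10 cmH2O (intrinsic PEEP = 10 − 3 = 7). Use total PEEP for the elastic gradient.
Cstat = Vt / (Pplat − PEEPtotal) = 480 / (17.2 − 10) = 480 / 7.2 = 66.667 mL/cmH2O.

66.7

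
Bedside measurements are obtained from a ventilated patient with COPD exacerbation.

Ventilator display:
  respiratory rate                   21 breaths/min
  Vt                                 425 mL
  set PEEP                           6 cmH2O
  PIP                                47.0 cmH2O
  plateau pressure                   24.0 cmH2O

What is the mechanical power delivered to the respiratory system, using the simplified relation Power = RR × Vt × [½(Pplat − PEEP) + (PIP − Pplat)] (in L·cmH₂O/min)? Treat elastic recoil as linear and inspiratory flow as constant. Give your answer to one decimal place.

285.6

Per-breath work = Vt × [½(Pplat−PEEP) + (PIP−Pplat)] = 0.425 × [0.5×18.0 + 23.0] = 0.425 × 32.0 = 13.6 L·cmH2O.
Power = 21 × 13.6 = 285.6 L·cmH2O/min.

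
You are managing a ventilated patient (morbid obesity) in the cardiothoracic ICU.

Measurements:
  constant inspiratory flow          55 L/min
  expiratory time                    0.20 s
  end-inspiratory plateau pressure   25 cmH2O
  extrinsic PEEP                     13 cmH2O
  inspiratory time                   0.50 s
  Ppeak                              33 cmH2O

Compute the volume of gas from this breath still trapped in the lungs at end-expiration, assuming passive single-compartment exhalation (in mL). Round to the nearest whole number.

Flow: 55 L/min ÷ 60 = 0.9167 L/s.
Vt = flow × Ti = 0.9167 L/s × 0.50 s × 1000 mL/L = 458.35 mL.
R = (PIP − Pplat)/V̇ = (33 − 25) / 0.9167 = 8.0/0.9167 = 8.727 cmH2O·s/L.
C = Vt/(Pplat − PEEP) = 458.35 / (25 − 13) = 458.35/12.0 = 38.196 mL/cmH2O.
τ = R × C = 8.727 × 0.0382 L/cmH2O = 0.3334 s.
Fraction remaining = e^(−Te/τ) = e^(−0.20/0.3334) = 0.5489.
Trapped volume = 458.35 × 0.5489 = 251.59 mL.

252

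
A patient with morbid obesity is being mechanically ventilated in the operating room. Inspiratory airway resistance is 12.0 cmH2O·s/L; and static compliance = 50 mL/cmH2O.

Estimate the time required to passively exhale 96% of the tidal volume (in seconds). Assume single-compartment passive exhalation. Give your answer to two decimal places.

τ = R × C = 12.0 × 50 mL/cmH2O = 12.0 × 0.050 L/cmH2O = 0.6 s.
Exhaled fraction f = 1 − e^(−t/τ) → t = −τ·ln(1 − f) = −0.6·ln(0.04) = 1.931 s.

1.93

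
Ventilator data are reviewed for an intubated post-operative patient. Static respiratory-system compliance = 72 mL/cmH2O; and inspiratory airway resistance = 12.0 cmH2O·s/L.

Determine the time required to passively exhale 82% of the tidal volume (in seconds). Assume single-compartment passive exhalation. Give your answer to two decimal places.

τ = R × C = 12.0 × 72 mL/cmH2O = 12.0 × 0.072 L/cmH2O = 0.864 s.
Exhaled fraction f = 1 − e^(−t/τ) → t = −τ·ln(1 − f) = −0.864·ln(0.18) = 1.482 s.

1.48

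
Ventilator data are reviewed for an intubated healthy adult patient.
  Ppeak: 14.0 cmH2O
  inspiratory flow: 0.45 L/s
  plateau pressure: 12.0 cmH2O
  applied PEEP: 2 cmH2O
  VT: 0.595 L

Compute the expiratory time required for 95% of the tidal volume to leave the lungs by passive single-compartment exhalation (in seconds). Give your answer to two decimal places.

R = (PIP − Pplat)/V̇ = (14.0 − 12.0) / 0.45 = 2.0/0.45 = 4.444 cmH2O·s/L.
C = Vt/(Pplat − PEEP) = 595.0 / (12.0 − 2) = 595.0/10.0 = 59.5 mL/cmH2O.
τ = R × C = 4.444 × 0.0595 L/cmH2O = 0.2644 s.
t = −τ·ln(1 − 0.95) = −0.2644·ln(0.05) = 0.7921 s.

0.79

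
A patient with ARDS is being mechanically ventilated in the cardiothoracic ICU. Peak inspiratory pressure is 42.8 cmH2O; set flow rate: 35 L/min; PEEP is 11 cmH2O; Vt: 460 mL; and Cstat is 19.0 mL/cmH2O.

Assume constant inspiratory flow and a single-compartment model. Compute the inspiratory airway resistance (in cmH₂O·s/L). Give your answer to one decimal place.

13.0

Flow: 35 L/min ÷ 60 = 0.5833 L/s.
Equation of motion (constant flow): PIP = Vt/C + R·V̇ + PEEP.
R·V̇ = PIP − Vt/C − PEEP = 42.8 − 460/19.0 − 11 = 42.8 − 24.211 − 11 = 7.589 cmH2O.
R = 7.589 / 0.5833 = 13.01 cmH2O·s/L.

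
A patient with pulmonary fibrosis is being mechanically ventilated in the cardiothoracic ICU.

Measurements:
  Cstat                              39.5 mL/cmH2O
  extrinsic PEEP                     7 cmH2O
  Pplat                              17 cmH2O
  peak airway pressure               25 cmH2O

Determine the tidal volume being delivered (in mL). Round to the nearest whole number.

395

Vt = Cstat × (Pplat − PEEP) = 39.5 × (17 − 7) = 39.5 × 10.0 = 395.0 mL.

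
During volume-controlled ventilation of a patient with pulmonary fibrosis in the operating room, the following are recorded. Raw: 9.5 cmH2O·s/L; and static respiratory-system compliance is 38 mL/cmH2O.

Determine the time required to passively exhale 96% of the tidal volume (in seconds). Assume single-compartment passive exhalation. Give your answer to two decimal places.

1.16

τ = R × C = 9.5 × 38 mL/cmH2O = 9.5 × 0.038 L/cmH2O = 0.361 s.
Exhaled fraction f = 1 − e^(−t/τ) → t = −τ·ln(1 − f) = −0.361·ln(0.04) = 1.162 s.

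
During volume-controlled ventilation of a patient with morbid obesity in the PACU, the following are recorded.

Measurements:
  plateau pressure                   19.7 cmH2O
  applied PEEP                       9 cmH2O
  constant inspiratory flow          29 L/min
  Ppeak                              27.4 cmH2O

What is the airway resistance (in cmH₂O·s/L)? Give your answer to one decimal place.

15.9

Flow: 29 L/min ÷ 60 = 0.4833 L/s.
Raw = (PIP − Pplat) / flow = (27.4 − 19.7) / 0.4833 = 7.7 / 0.4833 = 15.932 cmH2O·s/L.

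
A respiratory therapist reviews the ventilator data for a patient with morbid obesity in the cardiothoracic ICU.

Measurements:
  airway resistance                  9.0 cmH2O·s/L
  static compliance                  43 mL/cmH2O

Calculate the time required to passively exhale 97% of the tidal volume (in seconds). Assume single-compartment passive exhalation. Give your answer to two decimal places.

1.36

τ = R × C = 9.0 × 43 mL/cmH2O = 9.0 × 0.043 L/cmH2O = 0.387 s.
Exhaled fraction f = 1 − e^(−t/τ) → t = −τ·ln(1 − f) = −0.387·ln(0.03) = 1.357 s.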